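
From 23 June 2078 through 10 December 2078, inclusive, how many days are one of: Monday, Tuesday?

23 June 2078 is a Thursday.
From 23 June 2078 to 10 December 2078 is 171 days inclusive.
171 = 7 × 24 + 3, so there are 24 full weeks plus 3 extra days.
Each full week contributes 2 days from the set (Mon, Tue): 24 × 2 = 48.
The 3 extra days are Thu, Fri, Sat — none qualify.
Total: 48 + 0 = 48.

48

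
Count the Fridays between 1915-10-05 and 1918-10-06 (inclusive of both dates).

157

1915-10-05 is a Tuesday.
That's 1098 days from start to end, counting both.
1098 = 7 × 156 + 6, so there are 156 full weeks plus 6 extra days.
Each full week contributes one Friday: 156 so far.
The 6 extra days are Tue, Wed, Thu, Fri, Sat, Sun — 1 of them qualifies.
Total: 156 + 1 = 157.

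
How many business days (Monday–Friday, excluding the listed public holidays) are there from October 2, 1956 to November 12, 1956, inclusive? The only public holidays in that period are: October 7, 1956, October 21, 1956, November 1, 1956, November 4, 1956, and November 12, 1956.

28 business days

October 2, 1956 is a Tuesday.
The range spans 42 days (inclusive of both endpoints).
42 = 7 × 6, so the span is exactly 6 full weeks.
Each full week contributes 5 weekdays (Mon–Fri): 6 × 5 = 30.
Holidays: October 7, 1956 (Sun); October 21, 1956 (Sun); November 1, 1956 (Thu); November 4, 1956 (Sun); November 12, 1956 (Mon).
2 of the 5 holidays fall on weekdays; the rest are weekends and were already excluded.
Business days: 30 − 2 = 28.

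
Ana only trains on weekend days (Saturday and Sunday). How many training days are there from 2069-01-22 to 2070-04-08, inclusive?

126

2069-01-22 is a Tuesday.
That's 442 days from start to end, counting both.
442 = 7 × 63 + 1, so there are 63 full weeks plus 1 extra day.
Each full week contributes 2 weekend days (Sat, Sun): 63 × 2 = 126.
The 1 extra day is Tue — none qualify.
Total: 126 + 0 = 126.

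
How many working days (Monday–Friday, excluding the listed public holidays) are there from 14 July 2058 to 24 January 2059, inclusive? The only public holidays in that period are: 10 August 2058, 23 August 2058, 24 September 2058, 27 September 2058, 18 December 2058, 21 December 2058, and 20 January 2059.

135

14 July 2058 is a Sunday.
That's 195 days from start to end, counting both.
195 = 7 × 27 + 6, so there are 27 full weeks plus 6 extra days.
Each full week contributes 5 weekdays (Mon–Fri): 27 × 5 = 135.
The 6 extra days are Sunday, Monday, Tuesday, Wednesday, Thursday, Friday — 5 of them qualify.
Total: 135 + 5 = 140.
Holidays: 10 August 2058 (Sat); 23 August 2058 (Fri); 24 September 2058 (Tue); 27 September 2058 (Fri); 18 December 2058 (Wed); 21 December 2058 (Sat); 20 January 2059 (Mon).
5 of the 7 holidays fall on weekdays; the rest are weekends and were already excluded.
Business days: 140 − 5 = 135.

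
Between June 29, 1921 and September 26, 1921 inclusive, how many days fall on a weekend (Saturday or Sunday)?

26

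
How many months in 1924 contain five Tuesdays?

5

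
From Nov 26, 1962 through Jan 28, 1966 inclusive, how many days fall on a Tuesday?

166 Tuesdays

Nov 26, 1962 is a Monday.
The range spans 1160 days (inclusive of both endpoints).
1160 = 7 × 165 + 5, so there are 165 full weeks plus 5 extra days.
Each full week contributes one Tuesday: 165 so far.
The 5 extra days are Mon, Tue, Wed, Thu, Fri — 1 of them qualifies.
Total: 165 + 1 = 166.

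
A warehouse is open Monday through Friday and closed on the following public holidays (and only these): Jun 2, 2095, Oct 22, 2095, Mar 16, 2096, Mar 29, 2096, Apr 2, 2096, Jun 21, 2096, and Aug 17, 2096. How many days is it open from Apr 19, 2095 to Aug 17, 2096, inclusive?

343

Apr 19, 2095 is a Tuesday.
That's 487 days from start to end, counting both.
487 = 7 × 69 + 4, so there are 69 full weeks plus 4 extra days.
Each full week contributes 5 weekdays (Mon–Fri): 69 × 5 = 345.
The 4 extra days are Tue, Wed, Thu, Fri — 4 of them qualify.
Total: 345 + 4 = 349.
Holidays: Jun 2, 2095 (Thu); Oct 22, 2095 (Sat); Mar 16, 2096 (Fri); Mar 29, 2096 (Thu); Apr 2, 2096 (Mon); Jun 21, 2096 (Thu); Aug 17, 2096 (Fri).
6 of the 7 holidays fall on weekdays; the rest are weekends and were already excluded.
Business days: 349 − 6 = 343.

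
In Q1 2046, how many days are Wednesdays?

13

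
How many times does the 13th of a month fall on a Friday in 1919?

The 13th falls on a Friday when the month's 13th has weekday Fri.
Jan 13 is Mon; Feb 13 is Thu; Mar 13 is Thu; Apr 13 is Sun; May 13 is Tue; Jun 13 is Fri ✓; Jul 13 is Sun; Aug 13 is Wed; Sep 13 is Sat; Oct 13 is Mon; Nov 13 is Thu; Dec 13 is Sat.
Friday the 13ths: Jun.

1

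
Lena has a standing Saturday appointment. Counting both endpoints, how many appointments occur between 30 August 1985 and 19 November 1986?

30 August 1985 is a Friday.
That's 447 days from start to end, counting both.
447 = 7 × 63 + 6, so there are 63 full weeks plus 6 extra days.
Each full week contributes one Saturday: 63 so far.
The 6 extra days are Fri, Sat, Sun, Mon, Tue, Wed — 1 of them qualifies.
Total: 63 + 1 = 64.

64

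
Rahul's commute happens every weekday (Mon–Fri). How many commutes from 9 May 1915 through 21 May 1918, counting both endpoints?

9 May 1915 is a Sunday.
From 9 May 1915 to 21 May 1918 is 1109 days inclusive.
1109 = 7 × 158 + 3, so there are 158 full weeks plus 3 extra days.
Each full week contributes 5 weekdays (Mon–Fri): 158 × 5 = 790.
The 3 extra days are Sunday, Monday, Tuesday — 2 of them qualify.
Total: 790 + 2 = 792.

792 weekdays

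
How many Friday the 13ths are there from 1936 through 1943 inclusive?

13

Friday-the-13ths by year:
1936: Mar, Nov
1937: Aug
1938: May
1939: Jan, Oct
1940: Sep, Dec
1941: Jun
1942: Feb, Mar, Nov
1943: Aug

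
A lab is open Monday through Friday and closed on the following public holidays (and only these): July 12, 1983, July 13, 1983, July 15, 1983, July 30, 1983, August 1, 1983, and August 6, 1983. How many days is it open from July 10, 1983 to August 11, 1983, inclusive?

20

July 10, 1983 is a Sunday.
That's 33 days from start to end, counting both.
33 = 7 × 4 + 5, so there are 4 full weeks plus 5 extra days.
Each full week contributes 5 weekdays (Mon–Fri): 4 × 5 = 20.
The 5 extra days are Sun, Mon, Tue, Wed, Thu — 4 of them qualify.
Total: 20 + 4 = 24.
Holidays: July 12, 1983 (Tue); July 13, 1983 (Wed); July 15, 1983 (Fri); July 30, 1983 (Sat); August 1, 1983 (Mon); August 6, 1983 (Sat).
4 of the 6 holidays fall on weekdays; the rest are weekends and were already excluded.
Business days: 24 − 4 = 20.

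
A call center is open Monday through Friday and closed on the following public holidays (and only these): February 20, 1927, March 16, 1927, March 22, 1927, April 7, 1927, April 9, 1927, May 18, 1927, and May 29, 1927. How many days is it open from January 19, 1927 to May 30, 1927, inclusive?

January 19, 1927 is a Wednesday.
The range spans 132 days (inclusive of both endpoints).
132 = 7 × 18 + 6, so there are 18 full weeks plus 6 extra days.
Each full week contributes 5 weekdays (Mon–Fri): 18 × 5 = 90.
The 6 extra days are Wed, Thu, Fri, Sat, Sun, Mon — 4 of them qualify.
Total: 90 + 4 = 94.
Holidays: February 20, 1927 (Sun); March 16, 1927 (Wed); March 22, 1927 (Tue); April 7, 1927 (Thu); April 9, 1927 (Sat); May 18, 1927 (Wed); May 29, 1927 (Sun).
4 of the 7 holidays fall on weekdays; the rest are weekends and were already excluded.
Business days: 94 − 4 = 90.

90 working days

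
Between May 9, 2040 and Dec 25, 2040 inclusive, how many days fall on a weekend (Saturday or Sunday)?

May 9, 2040 is a Wednesday.
That's 231 days from start to end, counting both.
231 = 7 × 33, so the span is exactly 33 full weeks.
Each full week contributes 2 weekend days (Sat, Sun): 33 × 2 = 66.

66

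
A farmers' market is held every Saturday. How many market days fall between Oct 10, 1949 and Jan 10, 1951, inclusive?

65

Oct 10, 1949 is a Monday.
That's 458 days from start to end, counting both.
458 = 7 × 65 + 3, so there are 65 full weeks plus 3 extra days.
Each full week contributes one Saturday: 65 so far.
The 3 extra days are Mon, Tue, Wed — none qualify.
Total: 65 + 0 = 65.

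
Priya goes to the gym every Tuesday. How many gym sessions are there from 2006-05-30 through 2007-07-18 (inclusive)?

60

2006-05-30 is a Tuesday.
The range spans 415 days (inclusive of both endpoints).
415 = 7 × 59 + 2, so there are 59 full weeks plus 2 extra days.
Each full week contributes one Tuesday: 59 so far.
The 2 extra days are Tuesday, Wednesday — 1 of them qualifies.
Total: 59 + 1 = 60.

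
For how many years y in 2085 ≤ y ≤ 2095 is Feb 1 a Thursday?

2

Day of week of February 1 in each year:
2085: Thu ✓, 2086: Fri, 2087: Sat, 2088: Sun, 2089: Tue, 2090: Wed, 2091: Thu ✓, 2092: Fri, 2093: Sun, 2094: Mon, 2095: Tue
Thursdays: 2085, 2091.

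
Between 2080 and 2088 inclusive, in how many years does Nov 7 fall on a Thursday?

Day of week of November 7 in each year:
2080: Thu ✓, 2081: Fri, 2082: Sat, 2083: Sun, 2084: Tue, 2085: Wed, 2086: Thu ✓, 2087: Fri, 2088: Sun
Thursdays: 2080, 2086.

2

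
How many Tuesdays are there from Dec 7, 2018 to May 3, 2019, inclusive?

Dec 7, 2018 is a Friday.
From Dec 7, 2018 to May 3, 2019 is 148 days inclusive.
148 = 7 × 21 + 1, so there are 21 full weeks plus 1 extra day.
Each full week contributes one Tuesday: 21 so far.
The 1 extra day is Fri — none qualify.
Total: 21 + 0 = 21.

21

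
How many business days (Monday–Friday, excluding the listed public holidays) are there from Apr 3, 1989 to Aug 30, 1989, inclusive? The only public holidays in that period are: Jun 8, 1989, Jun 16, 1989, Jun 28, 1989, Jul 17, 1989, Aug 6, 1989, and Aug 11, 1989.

Apr 3, 1989 is a Monday.
That's 150 days from start to end, counting both.
150 = 7 × 21 + 3, so there are 21 full weeks plus 3 extra days.
Each full week contributes 5 weekdays (Mon–Fri): 21 × 5 = 105.
The 3 extra days are Mon, Tue, Wed — 3 of them qualify.
Total: 105 + 3 = 108.
Holidays: Jun 8, 1989 (Thu); Jun 16, 1989 (Fri); Jun 28, 1989 (Wed); Jul 17, 1989 (Mon); Aug 6, 1989 (Sun); Aug 11, 1989 (Fri).
5 of the 6 holidays fall on weekdays; the rest are weekends and were already excluded.
Business days: 108 − 5 = 103.

103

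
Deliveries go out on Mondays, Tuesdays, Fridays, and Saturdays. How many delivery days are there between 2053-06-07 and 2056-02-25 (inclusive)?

568

2053-06-07 is a Saturday.
From 2053-06-07 to 2056-02-25 is 994 days inclusive.
994 = 7 × 142, so the span is exactly 142 full weeks.
Each full week contributes 4 days from the set (Mon, Tue, Fri, Sat): 142 × 4 = 568.
Total: 568.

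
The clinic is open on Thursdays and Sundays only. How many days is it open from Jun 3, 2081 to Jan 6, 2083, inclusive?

Jun 3, 2081 is a Tuesday.
From Jun 3, 2081 to Jan 6, 2083 is 583 days inclusive.
583 = 7 × 83 + 2, so there are 83 full weeks plus 2 extra days.
Each full week contributes 2 days from the set (Thu, Sun): 83 × 2 = 166.
The 2 extra days are Tue, Wed — none qualify.
Total: 166 + 0 = 166.

166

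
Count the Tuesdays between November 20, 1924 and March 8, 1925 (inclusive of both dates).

November 20, 1924 is a Thursday.
That's 109 days from start to end, counting both.
109 = 7 × 15 + 4, so there are 15 full weeks plus 4 extra days.
Each full week contributes one Tuesday: 15 so far.
The 4 extra days are Thu, Fri, Sat, Sun — none qualify.
Total: 15 + 0 = 15.

15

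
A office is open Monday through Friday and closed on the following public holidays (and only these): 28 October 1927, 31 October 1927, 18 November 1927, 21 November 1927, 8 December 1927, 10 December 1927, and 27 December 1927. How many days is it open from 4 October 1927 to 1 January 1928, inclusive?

58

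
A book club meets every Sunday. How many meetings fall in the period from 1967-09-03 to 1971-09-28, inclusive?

1967-09-03 is a Sunday.
That's 1487 days from start to end, counting both.
1487 = 7 × 212 + 3, so there are 212 full weeks plus 3 extra days.
Each full week contributes one Sunday: 212 so far.
The 3 extra days are Sun, Mon, Tue — 1 of them qualifies.
Total: 212 + 1 = 213.

213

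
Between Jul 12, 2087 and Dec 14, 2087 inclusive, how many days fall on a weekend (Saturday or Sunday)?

Jul 12, 2087 is a Saturday.
That's 156 days from start to end, counting both.
156 = 7 × 22 + 2, so there are 22 full weeks plus 2 extra days.
Each full week contributes 2 weekend days (Sat, Sun): 22 × 2 = 44.
The 2 extra days are Saturday, Sunday — 2 of them qualify.
Total: 44 + 2 = 46.

46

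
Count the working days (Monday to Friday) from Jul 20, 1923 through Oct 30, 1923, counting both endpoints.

Jul 20, 1923 is a Friday.
That's 103 days from start to end, counting both.
103 = 7 × 14 + 5, so there are 14 full weeks plus 5 extra days.
Each full week contributes 5 weekdays (Mon–Fri): 14 × 5 = 70.
The 5 extra days are Friday, Saturday, Sunday, Monday, Tuesday — 3 of them qualify.
Total: 70 + 3 = 73.

73 weekdays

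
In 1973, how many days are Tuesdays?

Jan 1, 1973 is a Monday.
The range spans 365 days (inclusive of both endpoints).
365 = 7 × 52 + 1, so there are 52 full weeks plus 1 extra day.
Each full week contributes one Tuesday: 52 so far.
The 1 extra day is Mon — none qualify.
Total: 52 + 0 = 52.

52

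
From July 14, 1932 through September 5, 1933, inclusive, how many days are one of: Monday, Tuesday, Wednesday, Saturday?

July 14, 1932 is a Thursday.
From July 14, 1932 to September 5, 1933 is 419 days inclusive.
419 = 7 × 59 + 6, so there are 59 full weeks plus 6 extra days.
Each full week contributes 4 days from the set (Mon, Tue, Wed, Sat): 59 × 4 = 236.
The 6 extra days are Thursday, Friday, Saturday, Sunday, Monday, Tuesday — 3 of them qualify.
Total: 236 + 3 = 239.

239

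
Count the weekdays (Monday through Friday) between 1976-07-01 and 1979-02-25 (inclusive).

692 weekdays

1976-07-01 is a Thursday.
From 1976-07-01 to 1979-02-25 is 970 days inclusive.
970 = 7 × 138 + 4, so there are 138 full weeks plus 4 extra days.
Each full week contributes 5 weekdays (Mon–Fri): 138 × 5 = 690.
The 4 extra days are Thursday, Friday, Saturday, Sunday — 2 of them qualify.
Total: 690 + 2 = 692.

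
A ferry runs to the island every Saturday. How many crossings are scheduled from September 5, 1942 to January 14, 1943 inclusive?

19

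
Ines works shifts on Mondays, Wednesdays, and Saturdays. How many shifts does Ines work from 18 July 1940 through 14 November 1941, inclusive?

207

18 July 1940 is a Thursday.
That's 485 days from start to end, counting both.
485 = 7 × 69 + 2, so there are 69 full weeks plus 2 extra days.
Each full week contributes 3 days from the set (Mon, Wed, Sat): 69 × 3 = 207.
The 2 extra days are Thursday, Friday — none qualify.
Total: 207 + 0 = 207.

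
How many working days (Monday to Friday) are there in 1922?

Jan 1, 1922 is a Sunday.
That's 365 days from start to end, counting both.
365 = 7 × 52 + 1, so there are 52 full weeks plus 1 extra day.
Each full week contributes 5 weekdays (Mon–Fri): 52 × 5 = 260.
The 1 extra day is Sunday — none qualify.
Total: 260 + 0 = 260.

260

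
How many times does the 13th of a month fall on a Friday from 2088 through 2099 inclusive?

22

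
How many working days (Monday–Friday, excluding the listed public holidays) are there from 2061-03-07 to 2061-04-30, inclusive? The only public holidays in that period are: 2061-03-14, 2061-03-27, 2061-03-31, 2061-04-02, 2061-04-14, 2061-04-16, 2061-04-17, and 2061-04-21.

36 working days

2061-03-07 is a Monday.
The range spans 55 days (inclusive of both endpoints).
55 = 7 × 7 + 6, so there are 7 full weeks plus 6 extra days.
Each full week contributes 5 weekdays (Mon–Fri): 7 × 5 = 35.
The 6 extra days are Mon, Tue, Wed, Thu, Fri, Sat — 5 of them qualify.
Total: 35 + 5 = 40.
Holidays: 2061-03-14 (Mon); 2061-03-27 (Sun); 2061-03-31 (Thu); 2061-04-02 (Sat); 2061-04-14 (Thu); 2061-04-16 (Sat); 2061-04-17 (Sun); 2061-04-21 (Thu).
4 of the 8 holidays fall on weekdays; the rest are weekends and were already excluded.
Business days: 40 − 4 = 36.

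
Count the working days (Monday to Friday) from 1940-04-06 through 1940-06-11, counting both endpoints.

1940-04-06 is a Saturday.
From 1940-04-06 to 1940-06-11 is 67 days inclusive.
67 = 7 × 9 + 4, so there are 9 full weeks plus 4 extra days.
Each full week contributes 5 weekdays (Mon–Fri): 9 × 5 = 45.
The 4 extra days are Saturday, Sunday, Monday, Tuesday — 2 of them qualify.
Total: 45 + 2 = 47.

47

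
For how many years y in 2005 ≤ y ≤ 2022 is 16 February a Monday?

2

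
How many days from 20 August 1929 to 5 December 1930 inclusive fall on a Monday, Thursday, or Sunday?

202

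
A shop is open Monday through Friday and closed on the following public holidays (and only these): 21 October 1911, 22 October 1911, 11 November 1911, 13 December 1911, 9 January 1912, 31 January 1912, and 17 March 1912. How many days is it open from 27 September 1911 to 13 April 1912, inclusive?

140

27 September 1911 is a Wednesday.
From 27 September 1911 to 13 April 1912 is 200 days inclusive.
200 = 7 × 28 + 4, so there are 28 full weeks plus 4 extra days.
Each full week contributes 5 weekdays (Mon–Fri): 28 × 5 = 140.
The 4 extra days are Wed, Thu, Fri, Sat — 3 of them qualify.
Total: 140 + 3 = 143.
Holidays: 21 October 1911 (Sat); 22 October 1911 (Sun); 11 November 1911 (Sat); 13 December 1911 (Wed); 9 January 1912 (Tue); 31 January 1912 (Wed); 17 March 1912 (Sun).
3 of the 7 holidays fall on weekdays; the rest are weekends and were already excluded.
Business days: 143 − 3 = 140.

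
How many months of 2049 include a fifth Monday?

A month has five Mondays exactly when Monday falls within its first (length − 28) days.
Jan: 31 days, starts Fri → 5 of Fri, Sat, Sun
Feb: 28 days, starts Mon → 5 of (none)
Mar: 31 days, starts Mon → 5 of Mon, Tue, Wed ✓
Apr: 30 days, starts Thu → 5 of Thu, Fri
May: 31 days, starts Sat → 5 of Sat, Sun, Mon ✓
Jun: 30 days, starts Tue → 5 of Tue, Wed
Jul: 31 days, starts Thu → 5 of Thu, Fri, Sat
Aug: 31 days, starts Sun → 5 of Sun, Mon, Tue ✓
Sep: 30 days, starts Wed → 5 of Wed, Thu
Oct: 31 days, starts Fri → 5 of Fri, Sat, Sun
Nov: 30 days, starts Mon → 5 of Mon, Tue ✓
Dec: 31 days, starts Wed → 5 of Wed, Thu, Fri
Months with five Mondays: Mar, May, Aug, Nov.

4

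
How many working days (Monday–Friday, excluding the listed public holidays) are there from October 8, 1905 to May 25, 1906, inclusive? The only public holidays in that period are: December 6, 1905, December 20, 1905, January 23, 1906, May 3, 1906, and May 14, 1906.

October 8, 1905 is a Sunday.
That's 230 days from start to end, counting both.
230 = 7 × 32 + 6, so there are 32 full weeks plus 6 extra days.
Each full week contributes 5 weekdays (Mon–Fri): 32 × 5 = 160.
The 6 extra days are Sunday, Monday, Tuesday, Wednesday, Thursday, Friday — 5 of them qualify.
Total: 160 + 5 = 165.
Holidays: December 6, 1905 (Wed); December 20, 1905 (Wed); January 23, 1906 (Tue); May 3, 1906 (Thu); May 14, 1906 (Mon).
All 5 holidays fall on weekdays, so subtract 5.
Business days: 165 − 5 = 160.

160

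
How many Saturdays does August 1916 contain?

1 August 1916 is a Tuesday.
That's 31 days from start to end, counting both.
31 = 7 × 4 + 3, so there are 4 full weeks plus 3 extra days.
Each full week contributes one Saturday: 4 so far.
The 3 extra days are Tue, Wed, Thu — none qualify.
Total: 4 + 0 = 4.

4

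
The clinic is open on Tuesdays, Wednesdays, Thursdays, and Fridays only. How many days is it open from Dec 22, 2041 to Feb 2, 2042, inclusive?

24

Dec 22, 2041 is a Sunday.
The range spans 43 days (inclusive of both endpoints).
43 = 7 × 6 + 1, so there are 6 full weeks plus 1 extra day.
Each full week contributes 4 days from the set (Tue, Wed, Thu, Fri): 6 × 4 = 24.
The 1 extra day is Sun — none qualify.
Total: 24 + 0 = 24.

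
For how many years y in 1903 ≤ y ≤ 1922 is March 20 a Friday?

3

Day of week of March 20 in each year:
1903: Fri ✓, 1904: Sun, 1905: Mon, 1906: Tue, 1907: Wed, 1908: Fri ✓, 1909: Sat, 1910: Sun, 1911: Mon, 1912: Wed, 1913: Thu, 1914: Fri ✓, 1915: Sat, 1916: Mon, 1917: Tue, 1918: Wed, 1919: Thu, 1920: Sat, 1921: Sun, 1922: Mon
Fridays: 1903, 1908, 1914.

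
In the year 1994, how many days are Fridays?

52

Jan 1, 1994 is a Saturday.
From Jan 1, 1994 to Dec 31, 1994 is 365 days inclusive.
365 = 7 × 52 + 1, so there are 52 full weeks plus 1 extra day.
Each full week contributes one Friday: 52 so far.
The 1 extra day is Sat — none qualify.
Total: 52 + 0 = 52.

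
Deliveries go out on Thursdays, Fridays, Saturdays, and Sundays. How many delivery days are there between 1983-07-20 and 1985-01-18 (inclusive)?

314

1983-07-20 is a Wednesday.
The range spans 549 days (inclusive of both endpoints).
549 = 7 × 78 + 3, so there are 78 full weeks plus 3 extra days.
Each full week contributes 4 days from the set (Thu, Fri, Sat, Sun): 78 × 4 = 312.
The 3 extra days are Wednesday, Thursday, Friday — 2 of them qualify.
Total: 312 + 2 = 314.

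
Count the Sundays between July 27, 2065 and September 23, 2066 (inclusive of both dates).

60

July 27, 2065 is a Monday.
From July 27, 2065 to September 23, 2066 is 424 days inclusive.
424 = 7 × 60 + 4, so there are 60 full weeks plus 4 extra days.
Each full week contributes one Sunday: 60 so far.
The 4 extra days are Monday, Tuesday, Wednesday, Thursday — none qualify.
Total: 60 + 0 = 60.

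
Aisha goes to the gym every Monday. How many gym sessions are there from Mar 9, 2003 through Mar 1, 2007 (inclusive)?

208

Mar 9, 2003 is a Sunday.
That's 1454 days from start to end, counting both.
1454 = 7 × 207 + 5, so there are 207 full weeks plus 5 extra days.
Each full week contributes one Monday: 207 so far.
The 5 extra days are Sun, Mon, Tue, Wed, Thu — 1 of them qualifies.
Total: 207 + 1 = 208.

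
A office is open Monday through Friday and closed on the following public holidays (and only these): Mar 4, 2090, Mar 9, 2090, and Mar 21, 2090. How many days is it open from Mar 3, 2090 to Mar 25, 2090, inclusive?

14 working days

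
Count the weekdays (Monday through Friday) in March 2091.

22 weekdays

March 1, 2091 is a Thursday.
The range spans 31 days (inclusive of both endpoints).
31 = 7 × 4 + 3, so there are 4 full weeks plus 3 extra days.
Each full week contributes 5 weekdays (Mon–Fri): 4 × 5 = 20.
The 3 extra days are Thu, Fri, Sat — 2 of them qualify.
Total: 20 + 2 = 22.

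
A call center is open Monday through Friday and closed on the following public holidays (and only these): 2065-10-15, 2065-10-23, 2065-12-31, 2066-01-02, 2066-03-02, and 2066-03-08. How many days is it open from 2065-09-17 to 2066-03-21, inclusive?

127

2065-09-17 is a Thursday.
That's 186 days from start to end, counting both.
186 = 7 × 26 + 4, so there are 26 full weeks plus 4 extra days.
Each full week contributes 5 weekdays (Mon–Fri): 26 × 5 = 130.
The 4 extra days are Thursday, Friday, Saturday, Sunday — 2 of them qualify.
Total: 130 + 2 = 132.
Holidays: 2065-10-15 (Thu); 2065-10-23 (Fri); 2065-12-31 (Thu); 2066-01-02 (Sat); 2066-03-02 (Tue); 2066-03-08 (Mon).
5 of the 6 holidays fall on weekdays; the rest are weekends and were already excluded.
Business days: 132 − 5 = 127.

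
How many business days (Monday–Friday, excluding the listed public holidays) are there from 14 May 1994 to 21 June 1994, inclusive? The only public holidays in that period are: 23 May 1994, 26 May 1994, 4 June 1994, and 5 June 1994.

14 May 1994 is a Saturday.
That's 39 days from start to end, counting both.
39 = 7 × 5 + 4, so there are 5 full weeks plus 4 extra days.
Each full week contributes 5 weekdays (Mon–Fri): 5 × 5 = 25.
The 4 extra days are Saturday, Sunday, Monday, Tuesday — 2 of them qualify.
Total: 25 + 2 = 27.
Holidays: 23 May 1994 (Mon); 26 May 1994 (Thu); 4 June 1994 (Sat); 5 June 1994 (Sun).
2 of the 4 holidays fall on weekdays; the rest are weekends and were already excluded.
Business days: 27 − 2 = 25.

25 business days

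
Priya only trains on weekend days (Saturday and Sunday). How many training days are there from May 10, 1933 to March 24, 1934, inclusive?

91

May 10, 1933 is a Wednesday.
That's 319 days from start to end, counting both.
319 = 7 × 45 + 4, so there are 45 full weeks plus 4 extra days.
Each full week contributes 2 weekend days (Sat, Sun): 45 × 2 = 90.
The 4 extra days are Wednesday, Thursday, Friday, Saturday — 1 of them qualifies.
Total: 90 + 1 = 91.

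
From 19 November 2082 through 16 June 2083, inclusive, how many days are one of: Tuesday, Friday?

60

19 November 2082 is a Thursday.
That's 210 days from start to end, counting both.
210 = 7 × 30, so the span is exactly 30 full weeks.
Each full week contributes 2 days from the set (Tue, Fri): 30 × 2 = 60.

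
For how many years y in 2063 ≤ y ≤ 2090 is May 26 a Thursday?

Day of week of May 26 in each year:
2063: Sat, 2064: Mon, 2065: Tue, 2066: Wed, 2067: Thu ✓, 2068: Sat, 2069: Sun, 2070: Mon, 2071: Tue, 2072: Thu ✓, 2073: Fri, 2074: Sat, 2075: Sun, 2076: Tue, 2077: Wed, 2078: Thu ✓, 2079: Fri, 2080: Sun, 2081: Mon, 2082: Tue, 2083: Wed, 2084: Fri, 2085: Sat, 2086: Sun, 2087: Mon, 2088: Wed, 2089: Thu ✓, 2090: Fri
Thursdays: 2067, 2072, 2078, 2089.

4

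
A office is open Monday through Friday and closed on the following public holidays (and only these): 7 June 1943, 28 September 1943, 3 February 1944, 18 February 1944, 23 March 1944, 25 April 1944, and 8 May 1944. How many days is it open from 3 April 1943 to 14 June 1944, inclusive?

3 April 1943 is a Saturday.
The range spans 439 days (inclusive of both endpoints).
439 = 7 × 62 + 5, so there are 62 full weeks plus 5 extra days.
Each full week contributes 5 weekdays (Mon–Fri): 62 × 5 = 310.
The 5 extra days are Sat, Sun, Mon, Tue, Wed — 3 of them qualify.
Total: 310 + 3 = 313.
Holidays: 7 June 1943 (Mon); 28 September 1943 (Tue); 3 February 1944 (Thu); 18 February 1944 (Fri); 23 March 1944 (Thu); 25 April 1944 (Tue); 8 May 1944 (Mon).
All 7 holidays fall on weekdays, so subtract 7.
Business days: 313 − 7 = 306.

306 working days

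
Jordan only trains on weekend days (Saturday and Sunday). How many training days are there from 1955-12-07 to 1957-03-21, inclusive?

134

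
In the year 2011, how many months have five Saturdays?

A month has five Saturdays exactly when Saturday falls within its first (length − 28) days.
Jan: 31 days, starts Sat → 5 of Sat, Sun, Mon ✓
Feb: 28 days, starts Tue → 5 of (none)
Mar: 31 days, starts Tue → 5 of Tue, Wed, Thu
Apr: 30 days, starts Fri → 5 of Fri, Sat ✓
May: 31 days, starts Sun → 5 of Sun, Mon, Tue
Jun: 30 days, starts Wed → 5 of Wed, Thu
Jul: 31 days, starts Fri → 5 of Fri, Sat, Sun ✓
Aug: 31 days, starts Mon → 5 of Mon, Tue, Wed
Sep: 30 days, starts Thu → 5 of Thu, Fri
Oct: 31 days, starts Sat → 5 of Sat, Sun, Mon ✓
Nov: 30 days, starts Tue → 5 of Tue, Wed
Dec: 31 days, starts Thu → 5 of Thu, Fri, Sat ✓
Months with five Saturdays: Jan, Apr, Jul, Oct, Dec.

5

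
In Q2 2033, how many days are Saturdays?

2033-04-01 is a Friday.
That's 91 days from start to end, counting both.
91 = 7 × 13, so the span is exactly 13 full weeks.
Each full week contributes one Saturday: 13 so far.
Total: 13.

13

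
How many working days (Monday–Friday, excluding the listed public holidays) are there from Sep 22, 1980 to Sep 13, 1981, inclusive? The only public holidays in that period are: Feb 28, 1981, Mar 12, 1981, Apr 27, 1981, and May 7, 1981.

252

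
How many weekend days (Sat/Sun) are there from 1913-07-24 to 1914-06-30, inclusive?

98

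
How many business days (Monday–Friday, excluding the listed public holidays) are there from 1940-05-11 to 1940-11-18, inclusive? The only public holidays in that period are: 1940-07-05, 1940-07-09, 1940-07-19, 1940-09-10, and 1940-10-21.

1940-05-11 is a Saturday.
The range spans 192 days (inclusive of both endpoints).
192 = 7 × 27 + 3, so there are 27 full weeks plus 3 extra days.
Each full week contributes 5 weekdays (Mon–Fri): 27 × 5 = 135.
The 3 extra days are Saturday, Sunday, Monday — 1 of them qualifies.
Total: 135 + 1 = 136.
Holidays: 1940-07-05 (Fri); 1940-07-09 (Tue); 1940-07-19 (Fri); 1940-09-10 (Tue); 1940-10-21 (Mon).
All 5 holidays fall on weekdays, so subtract 5.
Business days: 136 − 5 = 131.

131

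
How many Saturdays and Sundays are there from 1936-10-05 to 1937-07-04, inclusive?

1936-10-05 is a Monday.
That's 273 days from start to end, counting both.
273 = 7 × 39, so the span is exactly 39 full weeks.
Each full week contributes 2 weekend days (Sat, Sun): 39 × 2 = 78.

78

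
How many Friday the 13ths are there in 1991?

2

The 13th falls on a Friday when the month's 13th has weekday Fri.
Jan 13 is Sun; Feb 13 is Wed; Mar 13 is Wed; Apr 13 is Sat; May 13 is Mon; Jun 13 is Thu; Jul 13 is Sat; Aug 13 is Tue; Sep 13 is Fri ✓; Oct 13 is Sun; Nov 13 is Wed; Dec 13 is Fri ✓.
Friday the 13ths: Sep, Dec.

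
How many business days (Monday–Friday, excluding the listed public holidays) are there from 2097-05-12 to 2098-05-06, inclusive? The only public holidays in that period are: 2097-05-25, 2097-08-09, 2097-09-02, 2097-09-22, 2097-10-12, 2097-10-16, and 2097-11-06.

2097-05-12 is a Sunday.
The range spans 360 days (inclusive of both endpoints).
360 = 7 × 51 + 3, so there are 51 full weeks plus 3 extra days.
Each full week contributes 5 weekdays (Mon–Fri): 51 × 5 = 255.
The 3 extra days are Sunday, Monday, Tuesday — 2 of them qualify.
Total: 255 + 2 = 257.
Holidays: 2097-05-25 (Sat); 2097-08-09 (Fri); 2097-09-02 (Mon); 2097-09-22 (Sun); 2097-10-12 (Sat); 2097-10-16 (Wed); 2097-11-06 (Wed).
4 of the 7 holidays fall on weekdays; the rest are weekends and were already excluded.
Business days: 257 − 4 = 253.

253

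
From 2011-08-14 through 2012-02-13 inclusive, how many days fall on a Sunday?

27 Sundays

2011-08-14 is a Sunday.
The range spans 184 days (inclusive of both endpoints).
184 = 7 × 26 + 2, so there are 26 full weeks plus 2 extra days.
Each full week contributes one Sunday: 26 so far.
The 2 extra days are Sun, Mon — 1 of them qualifies.
Total: 26 + 1 = 27.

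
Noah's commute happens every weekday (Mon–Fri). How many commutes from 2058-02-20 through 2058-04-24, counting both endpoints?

2058-02-20 is a Wednesday.
The range spans 64 days (inclusive of both endpoints).
64 = 7 × 9 + 1, so there are 9 full weeks plus 1 extra day.
Each full week contributes 5 weekdays (Mon–Fri): 9 × 5 = 45.
The 1 extra day is Wed — 1 of them qualifies.
Total: 45 + 1 = 46.

46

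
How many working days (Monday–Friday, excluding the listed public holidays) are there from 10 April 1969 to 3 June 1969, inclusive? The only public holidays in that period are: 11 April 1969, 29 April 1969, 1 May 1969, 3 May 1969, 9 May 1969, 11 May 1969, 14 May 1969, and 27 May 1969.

10 April 1969 is a Thursday.
From 10 April 1969 to 3 June 1969 is 55 days inclusive.
55 = 7 × 7 + 6, so there are 7 full weeks plus 6 extra days.
Each full week contributes 5 weekdays (Mon–Fri): 7 × 5 = 35.
The 6 extra days are Thu, Fri, Sat, Sun, Mon, Tue — 4 of them qualify.
Total: 35 + 4 = 39.
Holidays: 11 April 1969 (Fri); 29 April 1969 (Tue); 1 May 1969 (Thu); 3 May 1969 (Sat); 9 May 1969 (Fri); 11 May 1969 (Sun); 14 May 1969 (Wed); 27 May 1969 (Tue).
6 of the 8 holidays fall on weekdays; the rest are weekends and were already excluded.
Business days: 39 − 6 = 33.

33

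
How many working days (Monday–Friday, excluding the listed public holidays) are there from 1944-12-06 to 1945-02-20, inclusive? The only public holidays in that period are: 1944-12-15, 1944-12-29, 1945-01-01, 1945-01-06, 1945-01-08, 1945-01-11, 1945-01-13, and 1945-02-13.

49 working days

1944-12-06 is a Wednesday.
From 1944-12-06 to 1945-02-20 is 77 days inclusive.
77 = 7 × 11, so the span is exactly 11 full weeks.
Each full week contributes 5 weekdays (Mon–Fri): 11 × 5 = 55.
Total: 55.
Holidays: 1944-12-15 (Fri); 1944-12-29 (Fri); 1945-01-01 (Mon); 1945-01-06 (Sat); 1945-01-08 (Mon); 1945-01-11 (Thu); 1945-01-13 (Sat); 1945-02-13 (Tue).
6 of the 8 holidays fall on weekdays; the rest are weekends and were already excluded.
Business days: 55 − 6 = 49.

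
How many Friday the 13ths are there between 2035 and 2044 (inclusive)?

18

Friday-the-13ths by year:
2035: Apr, Jul
2036: Jun
2037: Feb, Mar, Nov
2038: Aug
2039: May
2040: Jan, Apr, Jul
2041: Sep, Dec
2042: Jun
2043: Feb, Mar, Nov
2044: May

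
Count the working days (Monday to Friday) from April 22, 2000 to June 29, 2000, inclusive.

49

April 22, 2000 is a Saturday.
From April 22, 2000 to June 29, 2000 is 69 days inclusive.
69 = 7 × 9 + 6, so there are 9 full weeks plus 6 extra days.
Each full week contributes 5 weekdays (Mon–Fri): 9 × 5 = 45.
The 6 extra days are Saturday, Sunday, Monday, Tuesday, Wednesday, Thursday — 4 of them qualify.
Total: 45 + 4 = 49.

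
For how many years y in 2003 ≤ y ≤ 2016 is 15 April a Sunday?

2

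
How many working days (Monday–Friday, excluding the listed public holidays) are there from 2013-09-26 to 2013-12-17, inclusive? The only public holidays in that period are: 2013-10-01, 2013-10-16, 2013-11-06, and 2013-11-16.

2013-09-26 is a Thursday.
The range spans 83 days (inclusive of both endpoints).
83 = 7 × 11 + 6, so there are 11 full weeks plus 6 extra days.
Each full week contributes 5 weekdays (Mon–Fri): 11 × 5 = 55.
The 6 extra days are Thu, Fri, Sat, Sun, Mon, Tue — 4 of them qualify.
Total: 55 + 4 = 59.
Holidays: 2013-10-01 (Tue); 2013-10-16 (Wed); 2013-11-06 (Wed); 2013-11-16 (Sat).
3 of the 4 holidays fall on weekdays; the rest are weekends and were already excluded.
Business days: 59 − 3 = 56.

56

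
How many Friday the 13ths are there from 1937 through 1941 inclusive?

Friday-the-13ths by year:
1937: Aug
1938: May
1939: Jan, Oct
1940: Sep, Dec
1941: Jun

7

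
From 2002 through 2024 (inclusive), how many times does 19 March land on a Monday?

Day of week of March 19 in each year:
2002: Tue, 2003: Wed, 2004: Fri, 2005: Sat, 2006: Sun, 2007: Mon ✓, 2008: Wed, 2009: Thu, 2010: Fri, 2011: Sat, 2012: Mon ✓, 2013: Tue, 2014: Wed, 2015: Thu, 2016: Sat, 2017: Sun, 2018: Mon ✓, 2019: Tue, 2020: Thu, 2021: Fri, 2022: Sat, 2023: Sun, 2024: Tue
Mondays: 2007, 2012, 2018.

3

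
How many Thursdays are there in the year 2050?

52

2050-01-01 is a Saturday.
The range spans 365 days (inclusive of both endpoints).
365 = 7 × 52 + 1, so there are 52 full weeks plus 1 extra day.
Each full week contributes one Thursday: 52 so far.
The 1 extra day is Sat — none qualify.
Total: 52 + 0 = 52.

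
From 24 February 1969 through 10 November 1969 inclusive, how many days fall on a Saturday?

24 February 1969 is a Monday.
From 24 February 1969 to 10 November 1969 is 260 days inclusive.
260 = 7 × 37 + 1, so there are 37 full weeks plus 1 extra day.
Each full week contributes one Saturday: 37 so far.
The 1 extra day is Monday — none qualify.
Total: 37 + 0 = 37.

37 Saturdays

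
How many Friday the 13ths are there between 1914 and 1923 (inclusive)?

17

Friday-the-13ths by year:
1914: Feb, Mar, Nov
1915: Aug
1916: Oct
1917: Apr, Jul
1918: Sep, Dec
1919: Jun
1920: Feb, Aug
1921: May
1922: Jan, Oct
1923: Apr, Jul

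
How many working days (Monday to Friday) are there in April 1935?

April 1, 1935 is a Monday.
That's 30 days from start to end, counting both.
30 = 7 × 4 + 2, so there are 4 full weeks plus 2 extra days.
Each full week contributes 5 weekdays (Mon–Fri): 4 × 5 = 20.
The 2 extra days are Monday, Tuesday — 2 of them qualify.
Total: 20 + 2 = 22.

22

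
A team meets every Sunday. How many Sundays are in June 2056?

2056-06-01 is a Thursday.
That's 30 days from start to end, counting both.
30 = 7 × 4 + 2, so there are 4 full weeks plus 2 extra days.
Each full week contributes one Sunday: 4 so far.
The 2 extra days are Thu, Fri — none qualify.
Total: 4 + 0 = 4.

4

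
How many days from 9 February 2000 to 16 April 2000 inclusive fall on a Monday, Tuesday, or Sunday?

28

9 February 2000 is a Wednesday.
From 9 February 2000 to 16 April 2000 is 68 days inclusive.
68 = 7 × 9 + 5, so there are 9 full weeks plus 5 extra days.
Each full week contributes 3 days from the set (Mon, Tue, Sun): 9 × 3 = 27.
The 5 extra days are Wednesday, Thursday, Friday, Saturday, Sunday — 1 of them qualifies.
Total: 27 + 1 = 28.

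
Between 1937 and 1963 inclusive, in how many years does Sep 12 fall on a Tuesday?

4

Day of week of September 12 in each year:
1937: Sun, 1938: Mon, 1939: Tue ✓, 1940: Thu, 1941: Fri, 1942: Sat, 1943: Sun, 1944: Tue ✓, 1945: Wed, 1946: Thu, 1947: Fri, 1948: Sun, 1949: Mon, 1950: Tue ✓, 1951: Wed, 1952: Fri, 1953: Sat, 1954: Sun, 1955: Mon, 1956: Wed, 1957: Thu, 1958: Fri, 1959: Sat, 1960: Mon, 1961: Tue ✓, 1962: Wed, 1963: Thu
Tuesdays: 1939, 1944, 1950, 1961.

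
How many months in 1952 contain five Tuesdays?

A month has five Tuesdays exactly when Tuesday falls within its first (length − 28) days.
Jan: 31 days, starts Tue → 5 of Tue, Wed, Thu ✓
Feb: 29 days, starts Fri → 5 of Fri
Mar: 31 days, starts Sat → 5 of Sat, Sun, Mon
Apr: 30 days, starts Tue → 5 of Tue, Wed ✓
May: 31 days, starts Thu → 5 of Thu, Fri, Sat
Jun: 30 days, starts Sun → 5 of Sun, Mon
Jul: 31 days, starts Tue → 5 of Tue, Wed, Thu ✓
Aug: 31 days, starts Fri → 5 of Fri, Sat, Sun
Sep: 30 days, starts Mon → 5 of Mon, Tue ✓
Oct: 31 days, starts Wed → 5 of Wed, Thu, Fri
Nov: 30 days, starts Sat → 5 of Sat, Sun
Dec: 31 days, starts Mon → 5 of Mon, Tue, Wed ✓
Months with five Tuesdays: Jan, Apr, Jul, Sep, Dec.

5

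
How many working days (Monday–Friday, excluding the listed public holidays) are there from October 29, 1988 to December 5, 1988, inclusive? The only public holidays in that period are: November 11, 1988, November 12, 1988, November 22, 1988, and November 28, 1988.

23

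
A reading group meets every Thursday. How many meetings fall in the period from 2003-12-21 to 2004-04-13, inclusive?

16 Thursdays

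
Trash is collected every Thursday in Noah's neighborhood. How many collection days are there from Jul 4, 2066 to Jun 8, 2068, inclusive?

101

Jul 4, 2066 is a Sunday.
The range spans 706 days (inclusive of both endpoints).
706 = 7 × 100 + 6, so there are 100 full weeks plus 6 extra days.
Each full week contributes one Thursday: 100 so far.
The 6 extra days are Sun, Mon, Tue, Wed, Thu, Fri — 1 of them qualifies.
Total: 100 + 1 = 101.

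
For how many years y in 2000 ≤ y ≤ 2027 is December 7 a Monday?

Day of week of December 7 in each year:
2000: Thu, 2001: Fri, 2002: Sat, 2003: Sun, 2004: Tue, 2005: Wed, 2006: Thu, 2007: Fri, 2008: Sun, 2009: Mon ✓, 2010: Tue, 2011: Wed, 2012: Fri, 2013: Sat, 2014: Sun, 2015: Mon ✓, 2016: Wed, 2017: Thu, 2018: Fri, 2019: Sat, 2020: Mon ✓, 2021: Tue, 2022: Wed, 2023: Thu, 2024: Sat, 2025: Sun, 2026: Mon ✓, 2027: Tue
Mondays: 2009, 2015, 2020, 2026.

4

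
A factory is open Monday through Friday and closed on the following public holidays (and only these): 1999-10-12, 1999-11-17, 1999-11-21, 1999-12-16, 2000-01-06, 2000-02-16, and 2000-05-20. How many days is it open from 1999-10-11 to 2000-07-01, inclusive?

1999-10-11 is a Monday.
From 1999-10-11 to 2000-07-01 is 265 days inclusive.
265 = 7 × 37 + 6, so there are 37 full weeks plus 6 extra days.
Each full week contributes 5 weekdays (Mon–Fri): 37 × 5 = 185.
The 6 extra days are Monday, Tuesday, Wednesday, Thursday, Friday, Saturday — 5 of them qualify.
Total: 185 + 5 = 190.
Holidays: 1999-10-12 (Tue); 1999-11-17 (Wed); 1999-11-21 (Sun); 1999-12-16 (Thu); 2000-01-06 (Thu); 2000-02-16 (Wed); 2000-05-20 (Sat).
5 of the 7 holidays fall on weekdays; the rest are weekends and were already excluded.
Business days: 190 − 5 = 185.

185 business days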